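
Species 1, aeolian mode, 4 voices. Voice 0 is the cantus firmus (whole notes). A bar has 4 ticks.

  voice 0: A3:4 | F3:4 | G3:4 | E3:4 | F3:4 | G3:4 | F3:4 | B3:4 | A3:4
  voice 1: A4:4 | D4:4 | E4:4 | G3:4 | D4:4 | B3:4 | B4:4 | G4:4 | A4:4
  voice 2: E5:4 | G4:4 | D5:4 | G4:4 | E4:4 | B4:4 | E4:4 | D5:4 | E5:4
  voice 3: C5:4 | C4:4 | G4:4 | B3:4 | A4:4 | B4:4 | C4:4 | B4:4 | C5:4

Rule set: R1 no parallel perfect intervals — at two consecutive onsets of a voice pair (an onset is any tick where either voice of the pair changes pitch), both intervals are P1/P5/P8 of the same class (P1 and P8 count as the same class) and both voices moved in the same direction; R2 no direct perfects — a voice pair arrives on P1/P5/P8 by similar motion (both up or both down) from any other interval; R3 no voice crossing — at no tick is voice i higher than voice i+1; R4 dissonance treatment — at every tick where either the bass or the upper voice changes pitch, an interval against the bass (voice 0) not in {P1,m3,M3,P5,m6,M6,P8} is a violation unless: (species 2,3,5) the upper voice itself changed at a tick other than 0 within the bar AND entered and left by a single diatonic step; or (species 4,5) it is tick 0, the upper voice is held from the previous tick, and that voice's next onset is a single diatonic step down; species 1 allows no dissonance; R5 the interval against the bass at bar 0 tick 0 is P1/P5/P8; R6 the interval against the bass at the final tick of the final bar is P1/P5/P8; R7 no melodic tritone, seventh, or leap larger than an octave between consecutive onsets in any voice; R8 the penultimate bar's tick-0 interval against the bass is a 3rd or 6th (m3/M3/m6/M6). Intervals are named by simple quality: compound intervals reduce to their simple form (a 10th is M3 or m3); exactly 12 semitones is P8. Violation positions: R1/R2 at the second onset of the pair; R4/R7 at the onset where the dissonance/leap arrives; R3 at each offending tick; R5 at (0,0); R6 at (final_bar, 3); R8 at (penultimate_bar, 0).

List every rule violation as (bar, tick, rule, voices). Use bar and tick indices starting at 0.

bar 0: v0=A3 v1=A4 v2=E5 v3=C5 downbeat m3
bar 1: v0=F3 v1=D4 v2=G4 v3=C4 downbeat P5
bar 2: v0=G3 v1=E4 v2=D5 v3=G4 downbeat P8
bar 3: v0=E3 v1=G3 v2=G4 v3=B3 downbeat P5
bar 4: v0=F3 v1=D4 v2=E4 v3=A4 downbeat M3
bar 5: v0=G3 v1=B3 v2=B4 v3=B4 downbeat M3
bar 6: v0=F3 v1=B4 v2=E4 v3=C4 downbeat P5
bar 7: v0=B3 v1=G4 v2=D5 v3=B4 downbeat P8
bar 8: v0=A3 v1=A4 v2=E5 v3=C5 downbeat m3
  -> R3 @ bar 0 tick 0 v(2, 3): E5 above C5
  -> R5 @ bar 0 tick 0 v(0, 3): opens on m3
  -> R3 @ bar 0 tick 1 v(2, 3): E5 above C5
  -> R3 @ bar 0 tick 2 v(2, 3): E5 above C5
  -> R3 @ bar 0 tick 3 v(2, 3): E5 above C5
  -> R2 @ bar 1 tick 0 v(0, 3): A3/C5 m3 -> F3/C4 P5 similar
  -> R2 @ bar 1 tick 0 v(2, 3): E5/C5 M3 -> G4/C4 P5 similar
  -> R3 @ bar 1 tick 0 v(2, 3): G4 above C4
  -> R4 @ bar 1 tick 0 v(0, 2): F3/G4 M2 untreated
  -> R3 @ bar 1 tick 1 v(2, 3): G4 above C4
  -> R3 @ bar 1 tick 2 v(2, 3): G4 above C4
  -> R3 @ bar 1 tick 3 v(2, 3): G4 above C4
  -> R1 @ bar 2 tick 0 v(2, 3): G4/C4 P5 -> D5/G4 P5 similar
  -> R2 @ bar 2 tick 0 v(0, 2): F3/G4 M2 -> G3/D5 P5 similar
  -> R2 @ bar 2 tick 0 v(0, 3): F3/C4 P5 -> G3/G4 P8 similar
  -> R3 @ bar 2 tick 0 v(2, 3): D5 above G4
  -> R3 @ bar 2 tick 1 v(2, 3): D5 above G4
  -> R3 @ bar 2 tick 2 v(2, 3): D5 above G4
  -> R3 @ bar 2 tick 3 v(2, 3): D5 above G4
  -> R2 @ bar 3 tick 0 v(0, 3): G3/G4 P8 -> E3/B3 P5 similar
  -> R2 @ bar 3 tick 0 v(1, 2): E4/D5 m7 -> G3/G4 P8 similar
  -> R3 @ bar 3 tick 0 v(2, 3): G4 above B3
  -> R3 @ bar 3 tick 1 v(2, 3): G4 above B3
  -> R3 @ bar 3 tick 2 v(2, 3): G4 above B3
  -> R3 @ bar 3 tick 3 v(2, 3): G4 above B3
  -> R2 @ bar 4 tick 0 v(1, 3): G3/B3 M3 -> D4/A4 P5 similar
  -> R4 @ bar 4 tick 0 v(0, 2): F3/E4 M7 untreated
  -> R7 @ bar 4 tick 0 v(3,): B3->A4 leap 10st
  -> R2 @ bar 5 tick 0 v(2, 3): E4/A4 P4 -> B4/B4 P1 similar
  -> R2 @ bar 6 tick 0 v(0, 3): G3/B4 M3 -> F3/C4 P5 similar
  -> R3 @ bar 6 tick 0 v(1, 2): B4 above E4
  -> R3 @ bar 6 tick 0 v(2, 3): E4 above C4
  -> R4 @ bar 6 tick 0 v(0, 1): F3/B4 TT untreated
  -> R4 @ bar 6 tick 0 v(0, 2): F3/E4 M7 untreated
  -> R7 @ bar 6 tick 0 v(3,): B4->C4 leap 11st
  -> R3 @ bar 6 tick 1 v(1, 2): B4 above E4
  -> R3 @ bar 6 tick 1 v(2, 3): E4 above C4
  -> R3 @ bar 6 tick 2 v(1, 2): B4 above E4
  -> R3 @ bar 6 tick 2 v(2, 3): E4 above C4
  -> R3 @ bar 6 tick 3 v(1, 2): B4 above E4
  -> R3 @ bar 6 tick 3 v(2, 3): E4 above C4
  -> R2 @ bar 7 tick 0 v(0, 3): F3/C4 P5 -> B3/B4 P8 similar
  -> R3 @ bar 7 tick 0 v(2, 3): D5 above B4
  -> R7 @ bar 7 tick 0 v(0,): F3->B3 leap 6st
  -> R7 @ bar 7 tick 0 v(2,): E4->D5 leap 10st
  -> R7 @ bar 7 tick 0 v(3,): C4->B4 leap 11st
  -> R8 @ bar 7 tick 0 v(0, 3): penult P8 not 3rd/6th
  -> R3 @ bar 7 tick 1 v(2, 3): D5 above B4
  -> R3 @ bar 7 tick 2 v(2, 3): D5 above B4
  -> R3 @ bar 7 tick 3 v(2, 3): D5 above B4
  -> R1 @ bar 8 tick 0 v(1, 2): G4/D5 P5 -> A4/E5 P5 similar
  -> R3 @ bar 8 tick 0 v(2, 3): E5 above C5
  -> R3 @ bar 8 tick 1 v(2, 3): E5 above C5
  -> R3 @ bar 8 tick 2 v(2, 3): E5 above C5
  -> R3 @ bar 8 tick 3 v(2, 3): E5 above C5
  -> R6 @ bar 8 tick 3 v(0, 3): closes on m3

(0, 0, R3, (2, 3))
(0, 0, R5, (0, 3))
(0, 1, R3, (2, 3))
(0, 2, R3, (2, 3))
(0, 3, R3, (2, 3))
(1, 0, R2, (0, 3))
(1, 0, R2, (2, 3))
(1, 0, R3, (2, 3))
(1, 0, R4, (0, 2))
(1, 1, R3, (2, 3))
(1, 2, R3, (2, 3))
(1, 3, R3, (2, 3))
(2, 0, R1, (2, 3))
(2, 0, R2, (0, 2))
(2, 0, R2, (0, 3))
(2, 0, R3, (2, 3))
(2, 1, R3, (2, 3))
(2, 2, R3, (2, 3))
(2, 3, R3, (2, 3))
(3, 0, R2, (0, 3))
(3, 0, R2, (1, 2))
(3, 0, R3, (2, 3))
(3, 1, R3, (2, 3))
(3, 2, R3, (2, 3))
(3, 3, R3, (2, 3))
(4, 0, R2, (1, 3))
(4, 0, R4, (0, 2))
(4, 0, R7, (3,))
(5, 0, R2, (2, 3))
(6, 0, R2, (0, 3))
(6, 0, R3, (1, 2))
(6, 0, R3, (2, 3))
(6, 0, R4, (0, 1))
(6, 0, R4, (0, 2))
(6, 0, R7, (3,))
(6, 1, R3, (1, 2))
(6, 1, R3, (2, 3))
(6, 2, R3, (1, 2))
(6, 2, R3, (2, 3))
(6, 3, R3, (1, 2))
(6, 3, R3, (2, 3))
(7, 0, R2, (0, 3))
(7, 0, R3, (2, 3))
(7, 0, R7, (0,))
(7, 0, R7, (2,))
(7, 0, R7, (3,))
(7, 0, R8, (0, 3))
(7, 1, R3, (2, 3))
(7, 2, R3, (2, 3))
(7, 3, R3, (2, 3))
(8, 0, R1, (1, 2))
(8, 0, R3, (2, 3))
(8, 1, R3, (2, 3))
(8, 2, R3, (2, 3))
(8, 3, R3, (2, 3))
(8, 3, R6, (0, 3))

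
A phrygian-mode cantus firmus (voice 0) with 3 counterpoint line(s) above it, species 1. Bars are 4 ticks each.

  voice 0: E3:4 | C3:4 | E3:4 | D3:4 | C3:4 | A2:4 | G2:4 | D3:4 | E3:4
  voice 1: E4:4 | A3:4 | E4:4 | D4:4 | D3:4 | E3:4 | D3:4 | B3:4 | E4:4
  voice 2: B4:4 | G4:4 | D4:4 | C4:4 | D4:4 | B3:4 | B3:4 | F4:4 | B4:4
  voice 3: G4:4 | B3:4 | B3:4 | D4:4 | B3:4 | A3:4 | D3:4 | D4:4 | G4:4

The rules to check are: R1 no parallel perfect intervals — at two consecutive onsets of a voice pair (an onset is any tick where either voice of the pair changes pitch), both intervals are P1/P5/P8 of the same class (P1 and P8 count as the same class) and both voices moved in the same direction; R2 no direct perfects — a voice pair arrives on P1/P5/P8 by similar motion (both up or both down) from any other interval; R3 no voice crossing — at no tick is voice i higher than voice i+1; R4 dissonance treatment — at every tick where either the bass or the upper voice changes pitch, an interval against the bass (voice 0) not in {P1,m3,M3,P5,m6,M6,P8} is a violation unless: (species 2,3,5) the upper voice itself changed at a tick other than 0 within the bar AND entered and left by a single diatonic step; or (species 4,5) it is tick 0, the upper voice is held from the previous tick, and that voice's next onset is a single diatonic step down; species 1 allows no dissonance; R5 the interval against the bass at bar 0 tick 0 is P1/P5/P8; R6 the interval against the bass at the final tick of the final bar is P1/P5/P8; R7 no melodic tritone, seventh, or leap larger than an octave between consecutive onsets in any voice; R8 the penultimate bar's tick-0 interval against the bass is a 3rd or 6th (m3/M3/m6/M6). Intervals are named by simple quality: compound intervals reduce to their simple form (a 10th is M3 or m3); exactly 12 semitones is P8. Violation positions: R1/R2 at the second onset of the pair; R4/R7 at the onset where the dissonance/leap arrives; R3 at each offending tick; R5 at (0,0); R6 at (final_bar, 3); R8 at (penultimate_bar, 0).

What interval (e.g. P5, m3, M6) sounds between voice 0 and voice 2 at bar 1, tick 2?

voice 0=C3 voice 2=G4 -> P5

P5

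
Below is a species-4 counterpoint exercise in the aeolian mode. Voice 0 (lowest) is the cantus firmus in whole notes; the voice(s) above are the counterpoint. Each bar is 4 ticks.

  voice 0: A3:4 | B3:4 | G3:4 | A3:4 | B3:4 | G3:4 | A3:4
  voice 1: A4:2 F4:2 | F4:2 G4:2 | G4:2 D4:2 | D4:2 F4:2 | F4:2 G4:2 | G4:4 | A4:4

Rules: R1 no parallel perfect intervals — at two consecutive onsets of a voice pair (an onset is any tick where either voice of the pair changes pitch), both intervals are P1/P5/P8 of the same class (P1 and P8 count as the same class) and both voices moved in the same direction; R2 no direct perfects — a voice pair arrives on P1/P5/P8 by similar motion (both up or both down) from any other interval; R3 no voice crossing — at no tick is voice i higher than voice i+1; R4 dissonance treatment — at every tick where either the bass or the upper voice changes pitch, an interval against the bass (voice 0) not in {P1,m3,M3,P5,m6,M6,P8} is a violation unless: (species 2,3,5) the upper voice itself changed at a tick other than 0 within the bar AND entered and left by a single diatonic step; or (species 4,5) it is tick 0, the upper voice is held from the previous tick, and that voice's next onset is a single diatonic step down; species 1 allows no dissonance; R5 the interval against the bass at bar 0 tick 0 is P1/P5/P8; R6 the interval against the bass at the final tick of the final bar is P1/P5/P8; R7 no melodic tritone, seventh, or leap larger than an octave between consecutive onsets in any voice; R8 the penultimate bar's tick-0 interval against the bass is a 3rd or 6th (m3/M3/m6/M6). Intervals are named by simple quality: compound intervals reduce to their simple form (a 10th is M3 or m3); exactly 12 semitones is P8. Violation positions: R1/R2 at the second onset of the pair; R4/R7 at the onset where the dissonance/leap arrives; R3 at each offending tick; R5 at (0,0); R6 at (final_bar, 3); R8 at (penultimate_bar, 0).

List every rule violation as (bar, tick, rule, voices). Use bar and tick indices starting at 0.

(1, 0, R4, (0, 1))
(3, 0, R4, (0, 1))
(4, 0, R4, (0, 1))
(5, 0, R8, (0, 1))
(6, 0, R1, (0, 1))

bar 0: v0=A3 v1=A4 downbeat P8
bar 1: v0=B3 v1=F4 downbeat TT
bar 2: v0=G3 v1=G4 downbeat P8
bar 3: v0=A3 v1=D4 downbeat P4
bar 4: v0=B3 v1=F4 downbeat TT
bar 5: v0=G3 v1=G4 downbeat P8
bar 6: v0=A3 v1=A4 downbeat P8
  -> R4 @ bar 1 tick 0 v(0, 1): B3/F4 TT untreated
  -> R4 @ bar 3 tick 0 v(0, 1): A3/D4 P4 untreated
  -> R4 @ bar 4 tick 0 v(0, 1): B3/F4 TT untreated
  -> R8 @ bar 5 tick 0 v(0, 1): penult P8 not 3rd/6th
  -> R1 @ bar 6 tick 0 v(0, 1): G3/G4 P8 -> A3/A4 P8 similar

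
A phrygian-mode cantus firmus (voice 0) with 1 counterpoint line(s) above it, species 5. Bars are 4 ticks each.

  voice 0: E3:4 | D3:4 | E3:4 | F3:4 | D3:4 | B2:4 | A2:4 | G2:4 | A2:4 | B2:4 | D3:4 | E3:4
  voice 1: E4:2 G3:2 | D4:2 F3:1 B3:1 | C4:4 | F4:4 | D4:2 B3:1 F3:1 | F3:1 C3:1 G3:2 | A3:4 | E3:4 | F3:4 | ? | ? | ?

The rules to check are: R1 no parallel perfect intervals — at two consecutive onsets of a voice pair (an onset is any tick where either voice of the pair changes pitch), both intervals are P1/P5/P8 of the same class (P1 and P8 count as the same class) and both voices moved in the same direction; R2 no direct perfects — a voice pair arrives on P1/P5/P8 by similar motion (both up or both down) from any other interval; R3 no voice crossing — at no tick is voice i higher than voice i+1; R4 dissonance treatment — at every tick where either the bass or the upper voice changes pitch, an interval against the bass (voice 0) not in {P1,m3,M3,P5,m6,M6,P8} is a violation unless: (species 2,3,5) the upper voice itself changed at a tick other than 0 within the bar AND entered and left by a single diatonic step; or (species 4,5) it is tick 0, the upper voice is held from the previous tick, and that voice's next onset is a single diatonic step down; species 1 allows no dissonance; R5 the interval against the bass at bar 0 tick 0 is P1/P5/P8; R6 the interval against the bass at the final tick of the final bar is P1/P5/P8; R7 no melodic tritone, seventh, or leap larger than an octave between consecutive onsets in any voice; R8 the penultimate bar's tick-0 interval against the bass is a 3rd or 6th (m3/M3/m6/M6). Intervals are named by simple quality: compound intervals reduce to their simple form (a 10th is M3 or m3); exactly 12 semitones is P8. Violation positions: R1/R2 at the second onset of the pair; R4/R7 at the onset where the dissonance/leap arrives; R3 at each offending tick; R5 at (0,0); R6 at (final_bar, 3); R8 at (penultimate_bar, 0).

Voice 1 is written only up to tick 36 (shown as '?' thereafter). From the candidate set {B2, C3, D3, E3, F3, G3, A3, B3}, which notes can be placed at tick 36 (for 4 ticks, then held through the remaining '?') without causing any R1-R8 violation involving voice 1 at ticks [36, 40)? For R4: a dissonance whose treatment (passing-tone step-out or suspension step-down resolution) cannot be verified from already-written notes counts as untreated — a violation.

B2: violates R7
C3: violates R4
D3: legal
E3: violates R4
F3: violates R4
G3: legal
A3: violates R4
B3: violates R2,R7

{D3, G3}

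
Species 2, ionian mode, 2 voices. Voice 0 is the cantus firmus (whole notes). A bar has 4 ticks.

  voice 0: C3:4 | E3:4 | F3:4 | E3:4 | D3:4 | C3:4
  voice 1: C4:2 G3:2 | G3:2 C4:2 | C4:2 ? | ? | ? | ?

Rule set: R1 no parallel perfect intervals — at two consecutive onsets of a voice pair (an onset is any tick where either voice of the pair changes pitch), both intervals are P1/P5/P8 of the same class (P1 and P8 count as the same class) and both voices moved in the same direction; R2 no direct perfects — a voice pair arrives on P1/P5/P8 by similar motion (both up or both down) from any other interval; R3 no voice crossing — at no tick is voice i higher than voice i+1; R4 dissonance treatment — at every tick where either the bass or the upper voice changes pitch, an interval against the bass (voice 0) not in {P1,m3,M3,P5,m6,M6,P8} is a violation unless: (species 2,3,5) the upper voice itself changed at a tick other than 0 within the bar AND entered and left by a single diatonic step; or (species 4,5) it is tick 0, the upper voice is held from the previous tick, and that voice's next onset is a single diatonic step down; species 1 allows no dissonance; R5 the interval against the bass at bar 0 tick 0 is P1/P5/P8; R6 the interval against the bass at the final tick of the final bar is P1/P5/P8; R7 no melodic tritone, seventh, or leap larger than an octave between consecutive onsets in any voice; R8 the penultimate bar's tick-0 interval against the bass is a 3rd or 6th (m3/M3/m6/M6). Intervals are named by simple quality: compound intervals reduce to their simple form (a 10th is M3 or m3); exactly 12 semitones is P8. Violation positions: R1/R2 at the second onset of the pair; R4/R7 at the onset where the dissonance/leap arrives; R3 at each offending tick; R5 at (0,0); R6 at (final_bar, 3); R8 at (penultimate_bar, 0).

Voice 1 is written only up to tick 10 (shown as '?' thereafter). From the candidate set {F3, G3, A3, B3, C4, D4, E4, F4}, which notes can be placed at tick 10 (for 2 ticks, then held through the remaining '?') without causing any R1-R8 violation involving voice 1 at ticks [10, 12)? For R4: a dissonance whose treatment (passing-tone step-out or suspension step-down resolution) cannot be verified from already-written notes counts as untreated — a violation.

F3: legal
G3: violates R4
A3: legal
B3: violates R4
C4: legal
D4: legal
E4: violates R4
F4: legal

{A3, C4, D4, F3, F4}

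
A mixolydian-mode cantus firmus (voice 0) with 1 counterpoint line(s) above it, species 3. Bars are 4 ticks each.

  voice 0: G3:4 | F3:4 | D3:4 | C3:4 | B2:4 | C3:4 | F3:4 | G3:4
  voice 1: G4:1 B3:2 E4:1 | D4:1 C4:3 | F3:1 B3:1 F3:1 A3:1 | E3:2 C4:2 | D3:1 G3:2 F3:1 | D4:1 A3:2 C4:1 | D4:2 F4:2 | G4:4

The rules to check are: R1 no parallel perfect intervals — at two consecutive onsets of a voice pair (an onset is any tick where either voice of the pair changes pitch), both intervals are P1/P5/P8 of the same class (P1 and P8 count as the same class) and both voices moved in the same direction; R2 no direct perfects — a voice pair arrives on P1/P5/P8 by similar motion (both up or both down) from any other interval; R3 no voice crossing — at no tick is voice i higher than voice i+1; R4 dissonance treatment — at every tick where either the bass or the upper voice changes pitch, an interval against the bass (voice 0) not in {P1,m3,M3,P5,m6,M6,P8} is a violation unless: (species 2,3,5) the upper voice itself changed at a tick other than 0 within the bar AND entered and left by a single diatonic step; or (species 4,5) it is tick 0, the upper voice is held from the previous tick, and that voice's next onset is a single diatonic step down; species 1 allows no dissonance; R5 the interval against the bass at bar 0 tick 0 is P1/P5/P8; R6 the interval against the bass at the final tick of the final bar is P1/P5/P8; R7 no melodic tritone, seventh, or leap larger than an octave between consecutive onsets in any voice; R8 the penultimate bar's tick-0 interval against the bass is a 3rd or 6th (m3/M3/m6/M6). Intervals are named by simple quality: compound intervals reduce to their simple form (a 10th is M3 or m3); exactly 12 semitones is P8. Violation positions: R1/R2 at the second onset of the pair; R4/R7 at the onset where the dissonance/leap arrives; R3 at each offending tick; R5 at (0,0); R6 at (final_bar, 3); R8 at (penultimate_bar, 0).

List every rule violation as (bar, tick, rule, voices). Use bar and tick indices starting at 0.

(2, 1, R7, (1,))
(2, 2, R7, (1,))
(4, 0, R7, (1,))
(4, 3, R4, (0, 1))
(5, 0, R4, (0, 1))
(7, 0, R1, (0, 1))

bar 0: v0=G3 v1=G4 downbeat P8
bar 1: v0=F3 v1=D4 downbeat M6
bar 2: v0=D3 v1=F3 downbeat m3
bar 3: v0=C3 v1=E3 downbeat M3
bar 4: v0=B2 v1=D3 downbeat m3
bar 5: v0=C3 v1=D4 downbeat M2
bar 6: v0=F3 v1=D4 downbeat M6
bar 7: v0=G3 v1=G4 downbeat P8
  -> R7 @ bar 2 tick 1 v(1,): F3->B3 leap 6st
  -> R7 @ bar 2 tick 2 v(1,): B3->F3 leap 6st
  -> R7 @ bar 4 tick 0 v(1,): C4->D3 leap 10st
  -> R4 @ bar 4 tick 3 v(0, 1): B2/F3 TT untreated
  -> R4 @ bar 5 tick 0 v(0, 1): C3/D4 M2 untreated
  -> R1 @ bar 7 tick 0 v(0, 1): F3/F4 P8 -> G3/G4 P8 similar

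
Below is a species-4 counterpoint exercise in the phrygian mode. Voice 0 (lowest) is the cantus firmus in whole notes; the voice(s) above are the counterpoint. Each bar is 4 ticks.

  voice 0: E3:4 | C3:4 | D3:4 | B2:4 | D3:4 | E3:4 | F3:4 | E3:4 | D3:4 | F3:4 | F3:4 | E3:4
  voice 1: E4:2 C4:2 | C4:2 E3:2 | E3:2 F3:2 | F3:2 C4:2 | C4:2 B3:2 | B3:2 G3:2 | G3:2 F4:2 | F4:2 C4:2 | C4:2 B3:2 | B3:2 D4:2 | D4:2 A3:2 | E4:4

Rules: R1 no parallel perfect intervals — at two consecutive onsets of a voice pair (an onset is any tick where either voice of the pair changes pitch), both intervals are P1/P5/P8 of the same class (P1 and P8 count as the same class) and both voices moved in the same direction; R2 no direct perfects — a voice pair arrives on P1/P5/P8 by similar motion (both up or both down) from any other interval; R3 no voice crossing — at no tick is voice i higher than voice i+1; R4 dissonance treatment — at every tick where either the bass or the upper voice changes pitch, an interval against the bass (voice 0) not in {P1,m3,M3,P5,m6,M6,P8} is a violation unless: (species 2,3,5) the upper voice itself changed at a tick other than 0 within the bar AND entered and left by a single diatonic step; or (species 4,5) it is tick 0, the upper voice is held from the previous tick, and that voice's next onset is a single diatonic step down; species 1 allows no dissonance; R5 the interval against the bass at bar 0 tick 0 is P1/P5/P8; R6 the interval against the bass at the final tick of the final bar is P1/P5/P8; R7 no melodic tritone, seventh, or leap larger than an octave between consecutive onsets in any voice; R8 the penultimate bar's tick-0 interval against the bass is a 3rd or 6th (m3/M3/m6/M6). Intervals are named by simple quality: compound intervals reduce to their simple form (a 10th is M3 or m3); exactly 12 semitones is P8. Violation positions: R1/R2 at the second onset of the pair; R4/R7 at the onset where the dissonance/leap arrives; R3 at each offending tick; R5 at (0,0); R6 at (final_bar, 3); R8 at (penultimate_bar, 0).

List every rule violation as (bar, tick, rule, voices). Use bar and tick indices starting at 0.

(2, 0, R4, (0, 1))
(3, 0, R4, (0, 1))
(3, 2, R4, (0, 1))
(6, 0, R4, (0, 1))
(6, 2, R7, (1,))
(7, 0, R4, (0, 1))
(9, 0, R4, (0, 1))

bar 0: v0=E3 v1=E4 downbeat P8
bar 1: v0=C3 v1=C4 downbeat P8
bar 2: v0=D3 v1=E3 downbeat M2
bar 3: v0=B2 v1=F3 downbeat TT
bar 4: v0=D3 v1=C4 downbeat m7
bar 5: v0=E3 v1=B3 downbeat P5
bar 6: v0=F3 v1=G3 downbeat M2
bar 7: v0=E3 v1=F4 downbeat m2
bar 8: v0=D3 v1=C4 downbeat m7
bar 9: v0=F3 v1=B3 downbeat TT
bar 10: v0=F3 v1=D4 downbeat M6
bar 11: v0=E3 v1=E4 downbeat P8
  -> R4 @ bar 2 tick 0 v(0, 1): D3/E3 M2 untreated
  -> R4 @ bar 3 tick 0 v(0, 1): B2/F3 TT untreated
  -> R4 @ bar 3 tick 2 v(0, 1): B2/C4 m2 untreated
  -> R4 @ bar 6 tick 0 v(0, 1): F3/G3 M2 untreated
  -> R7 @ bar 6 tick 2 v(1,): G3->F4 leap 10st
  -> R4 @ bar 7 tick 0 v(0, 1): E3/F4 m2 untreated
  -> R4 @ bar 9 tick 0 v(0, 1): F3/B3 TT untreated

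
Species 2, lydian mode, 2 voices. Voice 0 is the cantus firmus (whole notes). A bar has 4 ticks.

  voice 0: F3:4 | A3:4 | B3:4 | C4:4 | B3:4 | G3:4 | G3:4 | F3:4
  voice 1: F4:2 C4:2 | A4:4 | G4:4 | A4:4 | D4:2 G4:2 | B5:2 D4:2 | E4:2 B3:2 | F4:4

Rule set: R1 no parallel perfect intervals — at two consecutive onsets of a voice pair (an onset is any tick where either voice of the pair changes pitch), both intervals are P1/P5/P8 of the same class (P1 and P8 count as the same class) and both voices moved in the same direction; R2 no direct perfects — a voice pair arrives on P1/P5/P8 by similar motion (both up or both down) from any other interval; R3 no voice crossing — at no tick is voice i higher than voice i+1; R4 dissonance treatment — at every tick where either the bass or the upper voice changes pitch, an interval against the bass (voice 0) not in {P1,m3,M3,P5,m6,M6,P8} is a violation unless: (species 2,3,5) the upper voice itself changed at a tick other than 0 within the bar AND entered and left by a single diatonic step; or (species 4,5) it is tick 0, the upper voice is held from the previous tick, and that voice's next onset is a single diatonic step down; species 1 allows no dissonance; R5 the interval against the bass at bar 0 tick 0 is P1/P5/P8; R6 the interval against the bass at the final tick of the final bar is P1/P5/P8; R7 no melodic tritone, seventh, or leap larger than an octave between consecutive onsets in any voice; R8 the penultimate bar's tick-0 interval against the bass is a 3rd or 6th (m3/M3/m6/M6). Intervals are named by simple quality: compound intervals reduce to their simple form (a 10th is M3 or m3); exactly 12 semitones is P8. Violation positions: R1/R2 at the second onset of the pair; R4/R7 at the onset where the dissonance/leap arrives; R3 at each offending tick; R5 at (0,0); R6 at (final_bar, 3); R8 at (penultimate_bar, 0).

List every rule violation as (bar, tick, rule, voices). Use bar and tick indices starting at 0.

bar 0: v0=F3 v1=F4 downbeat P8
bar 1: v0=A3 v1=A4 downbeat P8
bar 2: v0=B3 v1=G4 downbeat m6
bar 3: v0=C4 v1=A4 downbeat M6
bar 4: v0=B3 v1=D4 downbeat m3
bar 5: v0=G3 v1=B5 downbeat M3
bar 6: v0=G3 v1=E4 downbeat M6
bar 7: v0=F3 v1=F4 downbeat P8
  -> R2 @ bar 1 tick 0 v(0, 1): F3/C4 P5 -> A3/A4 P8 similar
  -> R7 @ bar 5 tick 0 v(1,): G4->B5 leap 16st
  -> R7 @ bar 5 tick 2 v(1,): B5->D4 leap 21st
  -> R7 @ bar 7 tick 0 v(1,): B3->F4 leap 6st

(1, 0, R2, (0, 1))
(5, 0, R7, (1,))
(5, 2, R7, (1,))
(7, 0, R7, (1,))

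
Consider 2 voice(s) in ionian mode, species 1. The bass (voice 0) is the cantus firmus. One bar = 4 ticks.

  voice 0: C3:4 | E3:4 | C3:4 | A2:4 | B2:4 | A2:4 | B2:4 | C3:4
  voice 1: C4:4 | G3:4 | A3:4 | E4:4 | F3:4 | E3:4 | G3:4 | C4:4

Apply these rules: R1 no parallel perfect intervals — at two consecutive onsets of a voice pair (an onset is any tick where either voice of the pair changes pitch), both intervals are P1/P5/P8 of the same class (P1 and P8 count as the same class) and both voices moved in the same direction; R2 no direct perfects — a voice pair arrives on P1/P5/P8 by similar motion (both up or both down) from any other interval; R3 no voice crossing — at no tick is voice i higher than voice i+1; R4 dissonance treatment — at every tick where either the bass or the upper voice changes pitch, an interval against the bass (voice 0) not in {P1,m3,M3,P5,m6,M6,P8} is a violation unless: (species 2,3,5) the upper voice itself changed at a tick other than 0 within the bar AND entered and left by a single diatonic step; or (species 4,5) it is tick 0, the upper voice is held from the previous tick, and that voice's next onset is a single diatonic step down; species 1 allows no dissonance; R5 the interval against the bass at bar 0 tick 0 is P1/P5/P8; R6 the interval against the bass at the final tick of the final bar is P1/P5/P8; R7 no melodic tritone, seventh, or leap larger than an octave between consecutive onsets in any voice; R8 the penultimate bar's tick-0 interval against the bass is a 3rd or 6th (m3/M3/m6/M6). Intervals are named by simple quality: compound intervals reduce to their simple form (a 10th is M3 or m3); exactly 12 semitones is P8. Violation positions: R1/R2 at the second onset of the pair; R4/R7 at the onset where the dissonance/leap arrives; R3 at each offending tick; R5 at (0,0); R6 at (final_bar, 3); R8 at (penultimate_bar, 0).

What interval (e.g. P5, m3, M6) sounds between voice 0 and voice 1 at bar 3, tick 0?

voice 0=A2 voice 1=E4 -> P5

P5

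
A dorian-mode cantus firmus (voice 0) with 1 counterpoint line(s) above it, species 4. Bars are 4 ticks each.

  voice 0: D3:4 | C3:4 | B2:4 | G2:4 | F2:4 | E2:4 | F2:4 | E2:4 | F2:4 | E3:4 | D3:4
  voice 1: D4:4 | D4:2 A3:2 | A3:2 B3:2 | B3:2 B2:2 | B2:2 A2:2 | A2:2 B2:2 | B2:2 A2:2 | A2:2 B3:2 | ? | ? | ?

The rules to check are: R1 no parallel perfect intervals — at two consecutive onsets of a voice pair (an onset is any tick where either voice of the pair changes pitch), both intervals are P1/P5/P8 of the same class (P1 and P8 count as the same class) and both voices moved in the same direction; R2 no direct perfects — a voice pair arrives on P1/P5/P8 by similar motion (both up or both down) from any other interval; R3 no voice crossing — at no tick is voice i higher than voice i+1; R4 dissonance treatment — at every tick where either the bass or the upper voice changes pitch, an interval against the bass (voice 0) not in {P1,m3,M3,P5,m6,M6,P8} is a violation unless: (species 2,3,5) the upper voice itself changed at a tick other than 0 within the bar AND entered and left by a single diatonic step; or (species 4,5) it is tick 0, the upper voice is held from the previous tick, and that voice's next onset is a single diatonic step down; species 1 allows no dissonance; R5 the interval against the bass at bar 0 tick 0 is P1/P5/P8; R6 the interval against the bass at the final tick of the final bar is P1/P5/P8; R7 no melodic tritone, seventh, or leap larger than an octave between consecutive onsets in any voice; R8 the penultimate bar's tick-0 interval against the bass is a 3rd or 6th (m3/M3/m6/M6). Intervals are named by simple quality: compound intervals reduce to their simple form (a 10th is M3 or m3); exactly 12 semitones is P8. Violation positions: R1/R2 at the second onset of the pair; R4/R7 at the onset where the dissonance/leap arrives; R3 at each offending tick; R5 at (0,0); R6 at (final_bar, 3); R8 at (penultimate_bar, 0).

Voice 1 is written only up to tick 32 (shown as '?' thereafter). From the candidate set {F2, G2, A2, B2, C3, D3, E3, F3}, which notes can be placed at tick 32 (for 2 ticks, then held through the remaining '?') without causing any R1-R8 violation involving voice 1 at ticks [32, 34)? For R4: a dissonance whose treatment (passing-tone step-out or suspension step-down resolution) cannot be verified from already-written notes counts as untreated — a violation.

F2: violates R7
G2: violates R4,R7
A2: violates R7
B2: violates R4
C3: violates R7
D3: legal
E3: violates R4
F3: violates R7

{D3}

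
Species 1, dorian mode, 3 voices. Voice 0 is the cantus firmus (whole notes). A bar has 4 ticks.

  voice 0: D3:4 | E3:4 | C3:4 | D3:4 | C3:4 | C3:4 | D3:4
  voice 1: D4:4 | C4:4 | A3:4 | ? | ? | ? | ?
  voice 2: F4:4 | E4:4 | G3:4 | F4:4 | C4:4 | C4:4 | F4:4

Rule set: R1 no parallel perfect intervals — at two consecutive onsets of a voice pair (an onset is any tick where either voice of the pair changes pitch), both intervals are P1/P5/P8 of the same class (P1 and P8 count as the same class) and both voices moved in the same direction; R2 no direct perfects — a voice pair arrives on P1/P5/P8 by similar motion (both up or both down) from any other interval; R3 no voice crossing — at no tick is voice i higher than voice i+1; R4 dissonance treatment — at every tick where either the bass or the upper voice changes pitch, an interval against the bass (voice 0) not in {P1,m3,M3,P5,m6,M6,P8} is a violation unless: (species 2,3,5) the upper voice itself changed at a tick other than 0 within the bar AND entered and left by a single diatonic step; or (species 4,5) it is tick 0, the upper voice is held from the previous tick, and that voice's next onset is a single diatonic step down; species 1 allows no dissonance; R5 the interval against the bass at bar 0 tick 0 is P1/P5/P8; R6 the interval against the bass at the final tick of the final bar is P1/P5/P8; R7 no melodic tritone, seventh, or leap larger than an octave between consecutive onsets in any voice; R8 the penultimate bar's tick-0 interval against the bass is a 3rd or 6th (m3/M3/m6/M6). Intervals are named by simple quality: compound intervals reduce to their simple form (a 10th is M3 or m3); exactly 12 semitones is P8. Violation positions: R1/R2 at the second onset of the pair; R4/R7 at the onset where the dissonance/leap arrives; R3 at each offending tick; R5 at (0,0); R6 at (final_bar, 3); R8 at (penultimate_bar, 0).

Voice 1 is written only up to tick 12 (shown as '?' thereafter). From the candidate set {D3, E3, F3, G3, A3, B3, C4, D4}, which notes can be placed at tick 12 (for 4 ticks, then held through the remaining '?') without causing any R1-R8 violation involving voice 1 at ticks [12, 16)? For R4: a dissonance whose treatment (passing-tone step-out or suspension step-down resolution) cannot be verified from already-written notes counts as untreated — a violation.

D3: legal
E3: violates R4
F3: legal
G3: violates R4
A3: legal
B3: legal
C4: violates R4
D4: violates R2

{A3, B3, D3, F3}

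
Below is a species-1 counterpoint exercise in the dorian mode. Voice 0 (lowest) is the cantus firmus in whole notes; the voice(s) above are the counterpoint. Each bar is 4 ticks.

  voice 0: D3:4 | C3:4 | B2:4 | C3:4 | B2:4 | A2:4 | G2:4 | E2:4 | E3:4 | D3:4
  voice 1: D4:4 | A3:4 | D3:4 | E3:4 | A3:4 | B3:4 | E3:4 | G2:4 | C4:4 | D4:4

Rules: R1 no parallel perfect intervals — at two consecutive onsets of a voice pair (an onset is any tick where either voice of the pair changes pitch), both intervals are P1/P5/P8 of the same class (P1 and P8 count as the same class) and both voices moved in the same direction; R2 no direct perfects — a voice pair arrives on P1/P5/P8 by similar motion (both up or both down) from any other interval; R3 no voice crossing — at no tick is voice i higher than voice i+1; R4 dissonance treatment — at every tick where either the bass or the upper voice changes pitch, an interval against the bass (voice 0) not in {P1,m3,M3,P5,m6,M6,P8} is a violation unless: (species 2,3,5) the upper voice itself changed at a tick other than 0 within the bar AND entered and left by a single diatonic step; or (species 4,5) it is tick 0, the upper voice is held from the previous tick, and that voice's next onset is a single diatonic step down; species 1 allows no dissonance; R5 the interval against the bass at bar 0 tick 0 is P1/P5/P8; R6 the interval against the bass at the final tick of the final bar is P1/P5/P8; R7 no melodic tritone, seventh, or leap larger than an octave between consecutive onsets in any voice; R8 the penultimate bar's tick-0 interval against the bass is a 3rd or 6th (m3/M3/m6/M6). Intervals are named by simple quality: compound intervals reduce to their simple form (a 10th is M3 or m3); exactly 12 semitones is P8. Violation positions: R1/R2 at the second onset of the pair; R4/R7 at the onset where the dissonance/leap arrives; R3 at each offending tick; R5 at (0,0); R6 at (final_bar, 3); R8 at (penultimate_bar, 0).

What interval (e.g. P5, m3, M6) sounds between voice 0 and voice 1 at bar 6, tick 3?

voice 0=G2 voice 1=E3 -> M6

M6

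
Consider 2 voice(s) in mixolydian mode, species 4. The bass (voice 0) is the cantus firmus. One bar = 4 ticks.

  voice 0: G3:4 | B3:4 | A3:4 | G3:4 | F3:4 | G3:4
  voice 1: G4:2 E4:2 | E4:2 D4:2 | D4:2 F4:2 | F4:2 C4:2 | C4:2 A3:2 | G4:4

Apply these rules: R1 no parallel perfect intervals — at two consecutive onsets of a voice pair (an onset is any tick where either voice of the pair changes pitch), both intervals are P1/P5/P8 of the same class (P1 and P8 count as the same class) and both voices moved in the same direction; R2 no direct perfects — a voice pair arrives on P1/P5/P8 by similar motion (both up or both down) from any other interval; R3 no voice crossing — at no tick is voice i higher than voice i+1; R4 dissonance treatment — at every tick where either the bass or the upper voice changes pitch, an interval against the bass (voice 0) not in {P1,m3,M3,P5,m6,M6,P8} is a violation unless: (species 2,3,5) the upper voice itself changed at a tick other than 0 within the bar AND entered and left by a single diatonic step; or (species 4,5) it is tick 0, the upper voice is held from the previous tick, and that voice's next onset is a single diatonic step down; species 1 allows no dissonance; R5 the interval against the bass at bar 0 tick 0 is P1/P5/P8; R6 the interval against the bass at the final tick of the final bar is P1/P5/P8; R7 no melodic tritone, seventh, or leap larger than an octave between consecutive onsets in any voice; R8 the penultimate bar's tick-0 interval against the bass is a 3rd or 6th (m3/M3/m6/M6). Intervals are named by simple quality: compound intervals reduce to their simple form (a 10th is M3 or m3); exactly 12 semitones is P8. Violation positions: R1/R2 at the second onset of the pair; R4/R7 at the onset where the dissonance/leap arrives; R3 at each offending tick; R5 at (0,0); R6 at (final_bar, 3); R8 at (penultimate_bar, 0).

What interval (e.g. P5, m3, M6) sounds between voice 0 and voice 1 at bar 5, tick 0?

P8

voice 0=G3 voice 1=G4 -> P8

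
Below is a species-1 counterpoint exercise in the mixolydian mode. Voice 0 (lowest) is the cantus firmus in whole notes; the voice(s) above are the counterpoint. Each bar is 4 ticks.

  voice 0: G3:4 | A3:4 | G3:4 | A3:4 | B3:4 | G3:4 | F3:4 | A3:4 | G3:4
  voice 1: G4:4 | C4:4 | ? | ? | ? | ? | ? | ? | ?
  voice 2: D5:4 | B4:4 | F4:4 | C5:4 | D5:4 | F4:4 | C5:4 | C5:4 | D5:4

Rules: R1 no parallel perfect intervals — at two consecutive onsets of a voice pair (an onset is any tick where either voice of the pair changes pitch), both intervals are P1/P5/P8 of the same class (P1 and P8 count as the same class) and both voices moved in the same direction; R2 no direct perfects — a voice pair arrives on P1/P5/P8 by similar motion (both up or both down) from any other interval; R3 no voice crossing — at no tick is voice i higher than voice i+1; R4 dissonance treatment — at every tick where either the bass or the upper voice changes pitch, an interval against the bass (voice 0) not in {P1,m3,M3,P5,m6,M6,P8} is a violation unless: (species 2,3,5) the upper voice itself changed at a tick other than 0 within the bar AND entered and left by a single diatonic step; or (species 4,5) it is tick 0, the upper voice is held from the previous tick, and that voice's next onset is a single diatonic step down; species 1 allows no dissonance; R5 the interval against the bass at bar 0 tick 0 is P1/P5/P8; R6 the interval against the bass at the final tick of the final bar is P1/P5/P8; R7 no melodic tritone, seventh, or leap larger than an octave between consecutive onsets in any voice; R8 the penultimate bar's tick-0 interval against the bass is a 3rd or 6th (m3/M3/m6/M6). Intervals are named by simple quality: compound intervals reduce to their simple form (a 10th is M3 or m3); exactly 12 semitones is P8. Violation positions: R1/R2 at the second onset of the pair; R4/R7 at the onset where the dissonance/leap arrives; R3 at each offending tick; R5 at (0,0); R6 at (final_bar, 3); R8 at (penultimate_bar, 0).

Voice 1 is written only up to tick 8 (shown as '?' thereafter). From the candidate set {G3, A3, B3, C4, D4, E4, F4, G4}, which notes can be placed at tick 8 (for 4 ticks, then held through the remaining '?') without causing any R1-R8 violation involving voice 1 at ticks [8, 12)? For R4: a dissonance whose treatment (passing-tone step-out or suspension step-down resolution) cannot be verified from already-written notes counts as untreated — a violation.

{B3, D4, E4}

G3: violates R2
A3: violates R4
B3: legal
C4: violates R4
D4: legal
E4: legal
F4: violates R4
G4: violates R3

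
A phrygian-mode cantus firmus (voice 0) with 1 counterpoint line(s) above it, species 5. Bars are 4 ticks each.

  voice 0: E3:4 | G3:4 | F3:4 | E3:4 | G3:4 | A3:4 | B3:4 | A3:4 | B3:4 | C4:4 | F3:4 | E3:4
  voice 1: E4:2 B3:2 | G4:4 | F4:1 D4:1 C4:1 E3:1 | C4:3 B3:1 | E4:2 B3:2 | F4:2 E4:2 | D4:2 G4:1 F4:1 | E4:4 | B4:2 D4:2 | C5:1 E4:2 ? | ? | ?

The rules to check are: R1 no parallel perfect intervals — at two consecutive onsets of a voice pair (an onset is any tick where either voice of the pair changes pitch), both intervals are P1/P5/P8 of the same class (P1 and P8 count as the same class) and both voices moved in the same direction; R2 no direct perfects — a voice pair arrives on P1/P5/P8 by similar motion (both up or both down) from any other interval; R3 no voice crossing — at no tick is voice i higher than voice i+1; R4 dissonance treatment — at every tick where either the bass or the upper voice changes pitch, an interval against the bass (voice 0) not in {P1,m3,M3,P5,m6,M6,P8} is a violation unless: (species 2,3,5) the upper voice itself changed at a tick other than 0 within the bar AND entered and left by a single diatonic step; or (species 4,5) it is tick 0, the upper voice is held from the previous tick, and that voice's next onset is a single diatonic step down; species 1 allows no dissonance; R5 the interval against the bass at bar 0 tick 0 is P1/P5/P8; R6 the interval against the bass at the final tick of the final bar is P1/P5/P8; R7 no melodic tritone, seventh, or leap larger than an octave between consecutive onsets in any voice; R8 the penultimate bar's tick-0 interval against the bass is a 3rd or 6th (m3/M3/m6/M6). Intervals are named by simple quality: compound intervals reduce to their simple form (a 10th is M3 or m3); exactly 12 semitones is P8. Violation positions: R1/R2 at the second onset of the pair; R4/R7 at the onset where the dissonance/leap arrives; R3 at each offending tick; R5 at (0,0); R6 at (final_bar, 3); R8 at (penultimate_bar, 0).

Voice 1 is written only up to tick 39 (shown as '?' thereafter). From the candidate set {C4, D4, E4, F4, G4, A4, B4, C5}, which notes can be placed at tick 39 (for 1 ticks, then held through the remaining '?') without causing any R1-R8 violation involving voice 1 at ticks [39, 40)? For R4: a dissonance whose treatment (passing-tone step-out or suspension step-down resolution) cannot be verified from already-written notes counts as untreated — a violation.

{A4, C4, C5, E4, G4}

C4: legal
D4: violates R4
E4: legal
F4: violates R4
G4: legal
A4: legal
B4: violates R4
C5: legal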